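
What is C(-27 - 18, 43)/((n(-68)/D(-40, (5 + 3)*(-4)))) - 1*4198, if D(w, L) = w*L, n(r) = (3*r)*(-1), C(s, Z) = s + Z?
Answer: -214738/51 ≈ -4210.5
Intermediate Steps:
C(s, Z) = Z + s
n(r) = -3*r
D(w, L) = L*w
C(-27 - 18, 43)/((n(-68)/D(-40, (5 + 3)*(-4)))) - 1*4198 = (43 + (-27 - 18))/(((-3*(-68))/((((5 + 3)*(-4))*(-40))))) - 1*4198 = (43 - 45)/((204/(((8*(-4))*(-40))))) - 4198 = -2/(204/((-32*(-40)))) - 4198 = -2/(204/1280) - 4198 = -2/(204*(1/1280)) - 4198 = -2/51/320 - 4198 = -2*320/51 - 4198 = -640/51 - 4198 = -214738/51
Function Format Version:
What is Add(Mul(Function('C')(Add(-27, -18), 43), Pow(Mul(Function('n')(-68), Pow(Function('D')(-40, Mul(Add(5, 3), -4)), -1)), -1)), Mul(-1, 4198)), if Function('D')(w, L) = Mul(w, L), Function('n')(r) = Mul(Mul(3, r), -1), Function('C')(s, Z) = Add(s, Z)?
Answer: Rational(-214738, 51) ≈ -4210.5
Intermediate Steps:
Function('C')(s, Z) = Add(Z, s)
Function('n')(r) = Mul(-3, r)
Function('D')(w, L) = Mul(L, w)
Add(Mul(Function('C')(Add(-27, -18), 43), Pow(Mul(Function('n')(-68), Pow(Function('D')(-40, Mul(Add(5, 3), -4)), -1)), -1)), Mul(-1, 4198)) = Add(Mul(Add(43, Add(-27, -18)), Pow(Mul(Mul(-3, -68), Pow(Mul(Mul(Add(5, 3), -4), -40), -1)), -1)), Mul(-1, 4198)) = Add(Mul(Add(43, -45), Pow(Mul(204, Pow(Mul(Mul(8, -4), -40), -1)), -1)), -4198) = Add(Mul(-2, Pow(Mul(204, Pow(Mul(-32, -40), -1)), -1)), -4198) = Add(Mul(-2, Pow(Mul(204, Pow(1280, -1)), -1)), -4198) = Add(Mul(-2, Pow(Mul(204, Rational(1, 1280)), -1)), -4198) = Add(Mul(-2, Pow(Rational(51, 320), -1)), -4198) = Add(Mul(-2, Rational(320, 51)), -4198) = Add(Rational(-640, 51), -4198) = Rational(-214738, 51)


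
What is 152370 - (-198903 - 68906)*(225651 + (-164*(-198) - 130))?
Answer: 69092999707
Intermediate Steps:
152370 - (-198903 - 68906)*(225651 + (-164*(-198) - 130)) = 152370 - (-267809)*(225651 + (32472 - 130)) = 152370 - (-267809)*(225651 + 32342) = 152370 - (-267809)*257993 = 152370 - 1*(-69092847337) = 152370 + 69092847337 = 69092999707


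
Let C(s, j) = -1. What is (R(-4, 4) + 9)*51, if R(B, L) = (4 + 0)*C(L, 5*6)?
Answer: 255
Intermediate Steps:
R(B, L) = -4 (R(B, L) = (4 + 0)*(-1) = 4*(-1) = -4)
(R(-4, 4) + 9)*51 = (-4 + 9)*51 = 5*51 = 255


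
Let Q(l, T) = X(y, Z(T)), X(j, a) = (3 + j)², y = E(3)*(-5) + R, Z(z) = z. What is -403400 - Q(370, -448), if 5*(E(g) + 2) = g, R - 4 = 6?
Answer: -403800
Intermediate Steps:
R = 10 (R = 4 + 6 = 10)
E(g) = -2 + g/5
y = 17 (y = (-2 + (⅕)*3)*(-5) + 10 = (-2 + ⅗)*(-5) + 10 = -7/5*(-5) + 10 = 7 + 10 = 17)
Q(l, T) = 400 (Q(l, T) = (3 + 17)² = 20² = 400)
-403400 - Q(370, -448) = -403400 - 1*400 = -403400 - 400 = -403800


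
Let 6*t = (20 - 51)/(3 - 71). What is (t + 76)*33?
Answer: 341429/136 ≈ 2510.5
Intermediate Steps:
t = 31/408 (t = ((20 - 51)/(3 - 71))/6 = (-31/(-68))/6 = (-31*(-1/68))/6 = (⅙)*(31/68) = 31/408 ≈ 0.075980)
(t + 76)*33 = (31/408 + 76)*33 = (31039/408)*33 = 341429/136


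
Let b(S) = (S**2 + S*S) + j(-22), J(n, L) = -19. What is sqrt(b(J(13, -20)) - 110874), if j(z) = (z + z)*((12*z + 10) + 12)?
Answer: 12*I*sqrt(691) ≈ 315.44*I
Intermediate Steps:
j(z) = 2*z*(22 + 12*z) (j(z) = (2*z)*((10 + 12*z) + 12) = (2*z)*(22 + 12*z) = 2*z*(22 + 12*z))
b(S) = 10648 + 2*S**2 (b(S) = (S**2 + S*S) + 4*(-22)*(11 + 6*(-22)) = (S**2 + S**2) + 4*(-22)*(11 - 132) = 2*S**2 + 4*(-22)*(-121) = 2*S**2 + 10648 = 10648 + 2*S**2)
sqrt(b(J(13, -20)) - 110874) = sqrt((10648 + 2*(-19)**2) - 110874) = sqrt((10648 + 2*361) - 110874) = sqrt((10648 + 722) - 110874) = sqrt(11370 - 110874) = sqrt(-99504) = 12*I*sqrt(691)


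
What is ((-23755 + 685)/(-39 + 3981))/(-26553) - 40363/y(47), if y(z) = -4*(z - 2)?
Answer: 78238464847/348906420 ≈ 224.24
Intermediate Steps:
y(z) = 8 - 4*z (y(z) = -4*(-2 + z) = 8 - 4*z)
((-23755 + 685)/(-39 + 3981))/(-26553) - 40363/y(47) = ((-23755 + 685)/(-39 + 3981))/(-26553) - 40363/(8 - 4*47) = -23070/3942*(-1/26553) - 40363/(8 - 188) = -23070*1/3942*(-1/26553) - 40363/(-180) = -3845/657*(-1/26553) - 40363*(-1/180) = 3845/17445321 + 40363/180 = 78238464847/348906420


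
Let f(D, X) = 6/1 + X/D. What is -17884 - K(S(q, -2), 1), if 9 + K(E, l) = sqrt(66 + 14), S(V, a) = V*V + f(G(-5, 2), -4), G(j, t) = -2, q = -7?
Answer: -17875 - 4*sqrt(5) ≈ -17884.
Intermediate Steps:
f(D, X) = 6 + X/D (f(D, X) = 6*1 + X/D = 6 + X/D)
S(V, a) = 8 + V**2 (S(V, a) = V*V + (6 - 4/(-2)) = V**2 + (6 - 4*(-1/2)) = V**2 + (6 + 2) = V**2 + 8 = 8 + V**2)
K(E, l) = -9 + 4*sqrt(5) (K(E, l) = -9 + sqrt(66 + 14) = -9 + sqrt(80) = -9 + 4*sqrt(5))
-17884 - K(S(q, -2), 1) = -17884 - (-9 + 4*sqrt(5)) = -17884 + (9 - 4*sqrt(5)) = -17875 - 4*sqrt(5)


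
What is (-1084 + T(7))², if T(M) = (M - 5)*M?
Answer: 1144900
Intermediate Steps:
T(M) = M*(-5 + M) (T(M) = (-5 + M)*M = M*(-5 + M))
(-1084 + T(7))² = (-1084 + 7*(-5 + 7))² = (-1084 + 7*2)² = (-1084 + 14)² = (-1070)² = 1144900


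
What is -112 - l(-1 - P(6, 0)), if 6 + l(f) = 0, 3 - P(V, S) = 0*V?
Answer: -106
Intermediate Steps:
P(V, S) = 3 (P(V, S) = 3 - 0*V = 3 - 1*0 = 3 + 0 = 3)
l(f) = -6 (l(f) = -6 + 0 = -6)
-112 - l(-1 - P(6, 0)) = -112 - 1*(-6) = -112 + 6 = -106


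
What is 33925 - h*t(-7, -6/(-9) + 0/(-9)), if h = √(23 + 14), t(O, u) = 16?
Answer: 33925 - 16*√37 ≈ 33828.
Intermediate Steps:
h = √37 ≈ 6.0828
33925 - h*t(-7, -6/(-9) + 0/(-9)) = 33925 - √37*16 = 33925 - 16*√37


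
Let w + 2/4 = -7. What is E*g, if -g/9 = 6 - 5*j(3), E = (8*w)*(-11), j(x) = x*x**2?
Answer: 766260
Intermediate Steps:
w = -15/2 (w = -1/2 - 7 = -15/2 ≈ -7.5000)
j(x) = x**3
E = 660 (E = (8*(-15/2))*(-11) = -60*(-11) = 660)
g = 1161 (g = -9*(6 - 5*3**3) = -9*(6 - 5*27) = -9*(6 - 135) = -9*(-129) = 1161)
E*g = 660*1161 = 766260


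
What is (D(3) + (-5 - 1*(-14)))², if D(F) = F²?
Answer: 324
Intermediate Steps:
(D(3) + (-5 - 1*(-14)))² = (3² + (-5 - 1*(-14)))² = (9 + (-5 + 14))² = (9 + 9)² = 18² = 324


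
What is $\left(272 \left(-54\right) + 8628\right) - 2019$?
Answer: $-8079$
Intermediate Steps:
$\left(272 \left(-54\right) + 8628\right) - 2019 = \left(-14688 + 8628\right) - 2019 = -6060 - 2019 = -8079$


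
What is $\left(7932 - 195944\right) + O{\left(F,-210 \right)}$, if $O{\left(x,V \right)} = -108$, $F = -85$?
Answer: $-188120$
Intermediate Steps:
$\left(7932 - 195944\right) + O{\left(F,-210 \right)} = \left(7932 - 195944\right) - 108 = -188012 - 108 = -188120$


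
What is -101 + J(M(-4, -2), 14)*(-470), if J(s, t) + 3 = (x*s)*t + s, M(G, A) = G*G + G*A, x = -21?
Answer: 3306349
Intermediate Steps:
M(G, A) = G² + A*G
J(s, t) = -3 + s - 21*s*t (J(s, t) = -3 + ((-21*s)*t + s) = -3 + (-21*s*t + s) = -3 + (s - 21*s*t) = -3 + s - 21*s*t)
-101 + J(M(-4, -2), 14)*(-470) = -101 + (-3 - 4*(-2 - 4) - 21*(-4*(-2 - 4))*14)*(-470) = -101 + (-3 - 4*(-6) - 21*(-4*(-6))*14)*(-470) = -101 + (-3 + 24 - 21*24*14)*(-470) = -101 + (-3 + 24 - 7056)*(-470) = -101 - 7035*(-470) = -101 + 3306450 = 3306349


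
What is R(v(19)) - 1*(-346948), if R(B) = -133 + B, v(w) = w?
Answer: 346834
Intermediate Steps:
R(v(19)) - 1*(-346948) = (-133 + 19) - 1*(-346948) = -114 + 346948 = 346834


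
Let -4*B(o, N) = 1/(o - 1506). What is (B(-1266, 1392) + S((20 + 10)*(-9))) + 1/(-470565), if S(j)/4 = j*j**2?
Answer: -45643781050508947/579736080 ≈ -7.8732e+7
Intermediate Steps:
B(o, N) = -1/(4*(-1506 + o)) (B(o, N) = -1/(4*(o - 1506)) = -1/(4*(-1506 + o)))
S(j) = 4*j**3 (S(j) = 4*(j*j**2) = 4*j**3)
(B(-1266, 1392) + S((20 + 10)*(-9))) + 1/(-470565) = (-1/(-6024 + 4*(-1266)) + 4*((20 + 10)*(-9))**3) + 1/(-470565) = (-1/(-6024 - 5064) + 4*(30*(-9))**3) - 1/470565 = (-1/(-11088) + 4*(-270)**3) - 1/470565 = (-1*(-1/11088) + 4*(-19683000)) - 1/470565 = (1/11088 - 78732000) - 1/470565 = -872980415999/11088 - 1/470565 = -45643781050508947/579736080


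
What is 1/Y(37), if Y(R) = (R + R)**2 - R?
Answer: 1/5439 ≈ 0.00018386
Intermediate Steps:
Y(R) = -R + 4*R**2 (Y(R) = (2*R)**2 - R = 4*R**2 - R = -R + 4*R**2)
1/Y(37) = 1/(37*(-1 + 4*37)) = 1/(37*(-1 + 148)) = 1/(37*147) = 1/5439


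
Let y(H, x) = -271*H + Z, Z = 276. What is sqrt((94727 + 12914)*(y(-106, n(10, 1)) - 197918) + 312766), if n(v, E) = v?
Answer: I*sqrt(18181974390) ≈ 1.3484e+5*I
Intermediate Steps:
y(H, x) = 276 - 271*H (y(H, x) = -271*H + 276 = 276 - 271*H)
sqrt((94727 + 12914)*(y(-106, n(10, 1)) - 197918) + 312766) = sqrt((94727 + 12914)*((276 - 271*(-106)) - 197918) + 312766) = sqrt(107641*((276 + 28726) - 197918) + 312766) = sqrt(107641*(29002 - 197918) + 312766) = sqrt(107641*(-168916) + 312766) = sqrt(-18182287156 + 312766) = sqrt(-18181974390) = I*sqrt(18181974390)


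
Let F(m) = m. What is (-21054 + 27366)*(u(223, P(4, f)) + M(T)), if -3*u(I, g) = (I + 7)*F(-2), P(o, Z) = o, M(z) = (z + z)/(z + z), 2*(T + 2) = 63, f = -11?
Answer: 974152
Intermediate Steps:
T = 59/2 (T = -2 + (½)*63 = -2 + 63/2 = 59/2 ≈ 29.500)
M(z) = 1 (M(z) = (2*z)/((2*z)) = (2*z)*(1/(2*z)) = 1)
u(I, g) = 14/3 + 2*I/3 (u(I, g) = -(I + 7)*(-2)/3 = -(7 + I)*(-2)/3 = -(-14 - 2*I)/3 = 14/3 + 2*I/3)
(-21054 + 27366)*(u(223, P(4, f)) + M(T)) = (-21054 + 27366)*((14/3 + (⅔)*223) + 1) = 6312*((14/3 + 446/3) + 1) = 6312*(460/3 + 1) = 6312*(463/3) = 974152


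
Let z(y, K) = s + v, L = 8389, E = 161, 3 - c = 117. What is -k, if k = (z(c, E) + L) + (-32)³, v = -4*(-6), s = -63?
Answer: 24418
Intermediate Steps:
c = -114 (c = 3 - 1*117 = 3 - 117 = -114)
v = 24
z(y, K) = -39 (z(y, K) = -63 + 24 = -39)
k = -24418 (k = (-39 + 8389) + (-32)³ = 8350 - 32768 = -24418)
-k = -1*(-24418) = 24418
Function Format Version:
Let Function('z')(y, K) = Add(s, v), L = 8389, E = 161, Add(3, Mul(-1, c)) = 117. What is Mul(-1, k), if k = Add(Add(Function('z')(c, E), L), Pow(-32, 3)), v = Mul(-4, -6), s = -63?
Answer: 24418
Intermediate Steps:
c = -114 (c = Add(3, Mul(-1, 117)) = Add(3, -117) = -114)
v = 24
Function('z')(y, K) = -39 (Function('z')(y, K) = Add(-63, 24) = -39)
k = -24418 (k = Add(Add(-39, 8389), Pow(-32, 3)) = Add(8350, -32768) = -24418)
Mul(-1, k) = Mul(-1, -24418) = 24418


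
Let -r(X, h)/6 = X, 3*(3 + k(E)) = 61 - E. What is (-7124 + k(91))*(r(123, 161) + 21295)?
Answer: -146715309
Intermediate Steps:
k(E) = 52/3 - E/3 (k(E) = -3 + (61 - E)/3 = -3 + (61/3 - E/3) = 52/3 - E/3)
r(X, h) = -6*X
(-7124 + k(91))*(r(123, 161) + 21295) = (-7124 + (52/3 - ⅓*91))*(-6*123 + 21295) = (-7124 + (52/3 - 91/3))*(-738 + 21295) = (-7124 - 13)*20557 = -7137*20557 = -146715309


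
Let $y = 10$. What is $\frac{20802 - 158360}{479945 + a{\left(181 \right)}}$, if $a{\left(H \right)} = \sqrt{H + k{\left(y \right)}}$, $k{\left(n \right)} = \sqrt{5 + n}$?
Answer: $- \frac{137558}{479945 + \sqrt{181 + \sqrt{15}}} \approx -0.2866$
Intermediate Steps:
$a{\left(H \right)} = \sqrt{H + \sqrt{15}}$ ($a{\left(H \right)} = \sqrt{H + \sqrt{5 + 10}} = \sqrt{H + \sqrt{15}}$)
$\frac{20802 - 158360}{479945 + a{\left(181 \right)}} = \frac{20802 - 158360}{479945 + \sqrt{181 + \sqrt{15}}} = - \frac{137558}{479945 + \sqrt{181 + \sqrt{15}}}$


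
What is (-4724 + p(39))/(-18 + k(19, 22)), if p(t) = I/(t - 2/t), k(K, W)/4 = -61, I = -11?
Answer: 7176185/397978 ≈ 18.032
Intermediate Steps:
k(K, W) = -244 (k(K, W) = 4*(-61) = -244)
p(t) = -11/(t - 2/t)
(-4724 + p(39))/(-18 + k(19, 22)) = (-4724 - 11*39/(-2 + 39²))/(-18 - 244) = (-4724 - 11*39/(-2 + 1521))/(-262) = (-4724 - 11*39/1519)*(-1/262) = (-4724 - 11*39*1/1519)*(-1/262) = (-4724 - 429/1519)*(-1/262) = -7176185/1519*(-1/262) = 7176185/397978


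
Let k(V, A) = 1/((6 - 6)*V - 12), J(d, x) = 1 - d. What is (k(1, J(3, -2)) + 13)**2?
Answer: 24025/144 ≈ 166.84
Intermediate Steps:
k(V, A) = -1/12 (k(V, A) = 1/(0*V - 12) = 1/(0 - 12) = 1/(-12) = -1/12)
(k(1, J(3, -2)) + 13)**2 = (-1/12 + 13)**2 = (155/12)**2 = 24025/144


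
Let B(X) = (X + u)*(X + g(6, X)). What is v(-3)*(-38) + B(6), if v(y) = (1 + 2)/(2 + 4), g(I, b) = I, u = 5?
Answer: 113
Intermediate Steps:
B(X) = (5 + X)*(6 + X) (B(X) = (X + 5)*(X + 6) = (5 + X)*(6 + X))
v(y) = 1/2 (v(y) = 3/6 = 3*(1/6) = 1/2)
v(-3)*(-38) + B(6) = (1/2)*(-38) + (30 + 6**2 + 11*6) = -19 + (30 + 36 + 66) = -19 + 132 = 113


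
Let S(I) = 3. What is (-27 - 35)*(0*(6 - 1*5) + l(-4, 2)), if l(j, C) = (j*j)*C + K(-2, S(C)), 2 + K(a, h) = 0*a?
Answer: -1860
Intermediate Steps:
K(a, h) = -2 (K(a, h) = -2 + 0*a = -2 + 0 = -2)
l(j, C) = -2 + C*j² (l(j, C) = (j*j)*C - 2 = j²*C - 2 = C*j² - 2 = -2 + C*j²)
(-27 - 35)*(0*(6 - 1*5) + l(-4, 2)) = (-27 - 35)*(0*(6 - 1*5) + (-2 + 2*(-4)²)) = -62*(0*(6 - 5) + (-2 + 2*16)) = -62*(0*1 + (-2 + 32)) = -62*(0 + 30) = -62*30 = -1860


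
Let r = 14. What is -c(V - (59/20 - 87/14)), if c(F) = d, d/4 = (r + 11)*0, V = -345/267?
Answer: 0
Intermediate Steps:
V = -115/89 (V = -345*1/267 = -115/89 ≈ -1.2921)
d = 0 (d = 4*((14 + 11)*0) = 4*(25*0) = 4*0 = 0)
c(F) = 0
-c(V - (59/20 - 87/14)) = -1*0 = 0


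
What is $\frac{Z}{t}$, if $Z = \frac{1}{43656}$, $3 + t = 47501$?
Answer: $\frac{1}{2073572688} \approx 4.8226 \cdot 10^{-10}$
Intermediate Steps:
$t = 47498$ ($t = -3 + 47501 = 47498$)
$Z = \frac{1}{43656} \approx 2.2906 \cdot 10^{-5}$
$\frac{Z}{t} = \frac{1}{43656 \cdot 47498} = \frac{1}{43656} \cdot \frac{1}{47498} = \frac{1}{2073572688}$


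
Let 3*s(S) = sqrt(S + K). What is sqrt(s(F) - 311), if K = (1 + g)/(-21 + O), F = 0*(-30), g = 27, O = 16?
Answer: sqrt(-69975 + 30*I*sqrt(35))/15 ≈ 0.022365 + 17.635*I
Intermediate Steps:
F = 0
K = -28/5 (K = (1 + 27)/(-21 + 16) = 28/(-5) = 28*(-1/5) = -28/5 ≈ -5.6000)
s(S) = sqrt(-28/5 + S)/3 (s(S) = sqrt(S - 28/5)/3 = sqrt(-28/5 + S)/3)
sqrt(s(F) - 311) = sqrt(sqrt(-140 + 25*0)/15 - 311) = sqrt(sqrt(-140 + 0)/15 - 311) = sqrt(sqrt(-140)/15 - 311) = sqrt((2*I*sqrt(35))/15 - 311) = sqrt(2*I*sqrt(35)/15 - 311) = sqrt(-311 + 2*I*sqrt(35)/15)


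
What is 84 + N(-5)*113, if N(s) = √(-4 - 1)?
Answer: 84 + 113*I*√5 ≈ 84.0 + 252.68*I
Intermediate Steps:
N(s) = I*√5 (N(s) = √(-5) = I*√5)
84 + N(-5)*113 = 84 + (I*√5)*113 = 84 + 113*I*√5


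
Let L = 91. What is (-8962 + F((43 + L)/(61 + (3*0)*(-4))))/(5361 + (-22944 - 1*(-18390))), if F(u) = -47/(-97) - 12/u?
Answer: -58276391/5244693 ≈ -11.111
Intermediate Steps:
F(u) = 47/97 - 12/u (F(u) = -47*(-1/97) - 12/u = 47/97 - 12/u)
(-8962 + F((43 + L)/(61 + (3*0)*(-4))))/(5361 + (-22944 - 1*(-18390))) = (-8962 + (47/97 - 12*(61 + (3*0)*(-4))/(43 + 91)))/(5361 + (-22944 - 1*(-18390))) = (-8962 + (47/97 - 12/(134/(61 + 0*(-4)))))/(5361 + (-22944 + 18390)) = (-8962 + (47/97 - 12/(134/(61 + 0))))/(5361 - 4554) = (-8962 + (47/97 - 12/(134/61)))/807 = (-8962 + (47/97 - 12/(134*(1/61))))*(1/807) = (-8962 + (47/97 - 12/134/61))*(1/807) = (-8962 + (47/97 - 12*61/134))*(1/807) = (-8962 + (47/97 - 366/67))*(1/807) = (-8962 - 32353/6499)*(1/807) = -58276391/6499*1/807 = -58276391/5244693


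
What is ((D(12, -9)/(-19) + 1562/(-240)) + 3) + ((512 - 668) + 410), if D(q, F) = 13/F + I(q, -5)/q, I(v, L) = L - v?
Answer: 1714393/6840 ≈ 250.64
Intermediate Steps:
D(q, F) = 13/F + (-5 - q)/q
((D(12, -9)/(-19) + 1562/(-240)) + 3) + ((512 - 668) + 410) = (((-1 - 5/12 + 13/(-9))/(-19) + 1562/(-240)) + 3) + ((512 - 668) + 410) = (((-1 - 5*1/12 + 13*(-⅑))*(-1/19) + 1562*(-1/240)) + 3) + (-156 + 410) = (((-1 - 5/12 - 13/9)*(-1/19) - 781/120) + 3) + 254 = ((-103/36*(-1/19) - 781/120) + 3) + 254 = ((103/684 - 781/120) + 3) + 254 = (-43487/6840 + 3) + 254 = -22967/6840 + 254 = 1714393/6840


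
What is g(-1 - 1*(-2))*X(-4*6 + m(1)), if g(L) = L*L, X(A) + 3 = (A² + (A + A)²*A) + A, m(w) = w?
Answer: -48165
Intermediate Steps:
X(A) = -3 + A + A² + 4*A³ (X(A) = -3 + ((A² + (A + A)²*A) + A) = -3 + ((A² + (2*A)²*A) + A) = -3 + ((A² + (4*A²)*A) + A) = -3 + ((A² + 4*A³) + A) = -3 + (A + A² + 4*A³) = -3 + A + A² + 4*A³)
g(L) = L²
g(-1 - 1*(-2))*X(-4*6 + m(1)) = (-1 - 1*(-2))²*(-3 + (-4*6 + 1) + (-4*6 + 1)² + 4*(-4*6 + 1)³) = (-1 + 2)²*(-3 + (-24 + 1) + (-24 + 1)² + 4*(-24 + 1)³) = 1²*(-3 - 23 + (-23)² + 4*(-23)³) = 1*(-3 - 23 + 529 + 4*(-12167)) = 1*(-3 - 23 + 529 - 48668) = 1*(-48165) = -48165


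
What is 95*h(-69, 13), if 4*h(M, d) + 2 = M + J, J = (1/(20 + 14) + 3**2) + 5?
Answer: -184015/136 ≈ -1353.1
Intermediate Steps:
J = 477/34 (J = (1/34 + 9) + 5 = 307/34 + 5 = 477/34 ≈ 14.029)
h(M, d) = 409/136 + M/4 (h(M, d) = -1/2 + (M + 477/34)/4 = -1/2 + (477/34 + M)/4 = -1/2 + (477/136 + M/4) = 409/136 + M/4)
95*h(-69, 13) = 95*(409/136 + (1/4)*(-69)) = 95*(409/136 - 69/4) = 95*(-1937/136) = -184015/136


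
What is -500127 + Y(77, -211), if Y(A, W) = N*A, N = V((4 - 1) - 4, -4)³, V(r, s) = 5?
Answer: -490502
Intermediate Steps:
N = 125 (N = 5³ = 125)
Y(A, W) = 125*A
-500127 + Y(77, -211) = -500127 + 125*77 = -500127 + 9625 = -490502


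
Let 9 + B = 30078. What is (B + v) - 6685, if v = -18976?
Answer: 4408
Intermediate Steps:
B = 30069 (B = -9 + 30078 = 30069)
(B + v) - 6685 = (30069 - 18976) - 6685 = 11093 - 6685 = 4408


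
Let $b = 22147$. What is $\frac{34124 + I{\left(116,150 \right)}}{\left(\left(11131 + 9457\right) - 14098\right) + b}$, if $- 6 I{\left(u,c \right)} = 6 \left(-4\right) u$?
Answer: $\frac{34588}{28637} \approx 1.2078$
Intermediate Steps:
$I{\left(u,c \right)} = 4 u$ ($I{\left(u,c \right)} = - \frac{6 \left(-4\right) u}{6} = - \frac{\left(-24\right) u}{6} = 4 u$)
$\frac{34124 + I{\left(116,150 \right)}}{\left(\left(11131 + 9457\right) - 14098\right) + b} = \frac{34124 + 4 \cdot 116}{\left(\left(11131 + 9457\right) - 14098\right) + 22147} = \frac{34124 + 464}{\left(20588 - 14098\right) + 22147} = \frac{34588}{6490 + 22147} = \frac{34588}{28637}$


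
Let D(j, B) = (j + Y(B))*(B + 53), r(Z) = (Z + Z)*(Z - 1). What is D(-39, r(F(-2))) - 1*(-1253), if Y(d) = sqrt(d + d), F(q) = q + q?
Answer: -2374 + 372*sqrt(5) ≈ -1542.2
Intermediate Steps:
F(q) = 2*q
r(Z) = 2*Z*(-1 + Z) (r(Z) = (2*Z)*(-1 + Z) = 2*Z*(-1 + Z))
Y(d) = sqrt(2)*sqrt(d) (Y(d) = sqrt(2*d) = sqrt(2)*sqrt(d))
D(j, B) = (53 + B)*(j + sqrt(2)*sqrt(B)) (D(j, B) = (j + sqrt(2)*sqrt(B))*(B + 53) = (j + sqrt(2)*sqrt(B))*(53 + B) = (53 + B)*(j + sqrt(2)*sqrt(B)))
D(-39, r(F(-2))) - 1*(-1253) = (53*(-39) + (2*(2*(-2))*(-1 + 2*(-2)))*(-39) + sqrt(2)*(2*(2*(-2))*(-1 + 2*(-2)))**(3/2) + 53*sqrt(2)*sqrt(2*(2*(-2))*(-1 + 2*(-2)))) - 1*(-1253) = (-2067 + (2*(-4)*(-1 - 4))*(-39) + sqrt(2)*(2*(-4)*(-1 - 4))**(3/2) + 53*sqrt(2)*sqrt(2*(-4)*(-1 - 4))) + 1253 = (-2067 + (2*(-4)*(-5))*(-39) + sqrt(2)*(2*(-4)*(-5))**(3/2) + 53*sqrt(2)*sqrt(2*(-4)*(-5))) + 1253 = (-2067 + 40*(-39) + sqrt(2)*40**(3/2) + 53*sqrt(2)*sqrt(40)) + 1253 = (-2067 - 1560 + sqrt(2)*(80*sqrt(10)) + 53*sqrt(2)*(2*sqrt(10))) + 1253 = (-2067 - 1560 + 160*sqrt(5) + 212*sqrt(5)) + 1253 = (-3627 + 372*sqrt(5)) + 1253 = -2374 + 372*sqrt(5)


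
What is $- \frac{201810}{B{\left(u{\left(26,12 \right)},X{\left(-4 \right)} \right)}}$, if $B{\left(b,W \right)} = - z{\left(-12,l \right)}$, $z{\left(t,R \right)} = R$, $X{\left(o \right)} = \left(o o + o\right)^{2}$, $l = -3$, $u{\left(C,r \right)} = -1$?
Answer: $-67270$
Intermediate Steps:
$X{\left(o \right)} = \left(o + o^{2}\right)^{2}$ ($X{\left(o \right)} = \left(o^{2} + o\right)^{2} = \left(o + o^{2}\right)^{2}$)
$B{\left(b,W \right)} = 3$ ($B{\left(b,W \right)} = \left(-1\right) \left(-3\right) = 3$)
$- \frac{201810}{B{\left(u{\left(26,12 \right)},X{\left(-4 \right)} \right)}} = - \frac{201810}{3} = \left(-201810\right) \frac{1}{3} = -67270$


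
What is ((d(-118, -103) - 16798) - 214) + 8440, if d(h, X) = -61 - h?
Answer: -8515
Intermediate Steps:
((d(-118, -103) - 16798) - 214) + 8440 = (((-61 - 1*(-118)) - 16798) - 214) + 8440 = (((-61 + 118) - 16798) - 214) + 8440 = ((57 - 16798) - 214) + 8440 = (-16741 - 214) + 8440 = -16955 + 8440 = -8515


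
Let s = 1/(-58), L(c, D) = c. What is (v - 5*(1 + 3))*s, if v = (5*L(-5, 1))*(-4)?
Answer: -40/29 ≈ -1.3793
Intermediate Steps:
s = -1/58 ≈ -0.017241
v = 100 (v = (5*(-5))*(-4) = -25*(-4) = 100)
(v - 5*(1 + 3))*s = (100 - 5*(1 + 3))*(-1/58) = (100 - 5*4)*(-1/58) = (100 - 20)*(-1/58) = 80*(-1/58) = -40/29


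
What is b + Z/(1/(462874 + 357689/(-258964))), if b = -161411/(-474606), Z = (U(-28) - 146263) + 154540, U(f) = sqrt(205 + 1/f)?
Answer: 235438276202702003659/61452934092 + 119867344847*sqrt(40173)/3625496 ≈ 3.8378e+9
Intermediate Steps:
Z = 8277 + sqrt(40173)/14 (Z = (sqrt(205 + 1/(-28)) - 146263) + 154540 = (sqrt(205 - 1/28) - 146263) + 154540 = (sqrt(5739/28) - 146263) + 154540 = (sqrt(40173)/14 - 146263) + 154540 = (-146263 + sqrt(40173)/14) + 154540 = 8277 + sqrt(40173)/14 ≈ 8291.3)
b = 161411/474606 (b = -161411*(-1/474606) = 161411/474606 ≈ 0.34009)
b + Z/(1/(462874 + 357689/(-258964))) = 161411/474606 + (8277 + sqrt(40173)/14)/(1/(462874 + 357689/(-258964))) = 161411/474606 + (8277 + sqrt(40173)/14)/(1/(462874 + 357689*(-1/258964))) = 161411/474606 + (8277 + sqrt(40173)/14)/(1/(462874 - 357689/258964)) = 161411/474606 + (8277 + sqrt(40173)/14)/(1/(119867344847/258964)) = 161411/474606 + (8277 + sqrt(40173)/14)/(258964/119867344847) = 161411/474606 + (8277 + sqrt(40173)/14)*(119867344847/258964) = 161411/474606 + (992142013298619/258964 + 119867344847*sqrt(40173)/3625496) = 235438276202702003659/61452934092 + 119867344847*sqrt(40173)/3625496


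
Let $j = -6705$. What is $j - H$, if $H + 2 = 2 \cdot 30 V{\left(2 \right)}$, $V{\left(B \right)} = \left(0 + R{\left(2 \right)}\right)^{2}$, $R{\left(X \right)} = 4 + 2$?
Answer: $-8863$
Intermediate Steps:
$R{\left(X \right)} = 6$
$V{\left(B \right)} = 36$ ($V{\left(B \right)} = \left(0 + 6\right)^{2} = 6^{2} = 36$)
$H = 2158$ ($H = -2 + 2 \cdot 30 \cdot 36 = -2 + 60 \cdot 36 = -2 + 2160 = 2158$)
$j - H = -6705 - 2158 = -8863$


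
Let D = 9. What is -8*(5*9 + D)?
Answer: -432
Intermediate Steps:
-8*(5*9 + D) = -8*(5*9 + 9) = -8*(45 + 9) = -8*54 = -432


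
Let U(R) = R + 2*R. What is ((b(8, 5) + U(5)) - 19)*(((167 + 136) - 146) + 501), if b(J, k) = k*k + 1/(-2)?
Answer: 13489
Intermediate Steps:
U(R) = 3*R
b(J, k) = -½ + k² (b(J, k) = k² - ½ = -½ + k²)
((b(8, 5) + U(5)) - 19)*(((167 + 136) - 146) + 501) = (((-½ + 5²) + 3*5) - 19)*(((167 + 136) - 146) + 501) = (((-½ + 25) + 15) - 19)*((303 - 146) + 501) = ((49/2 + 15) - 19)*(157 + 501) = (79/2 - 19)*658 = (41/2)*658 = 13489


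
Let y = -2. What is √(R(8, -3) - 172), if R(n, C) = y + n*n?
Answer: I*√110 ≈ 10.488*I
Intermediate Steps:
R(n, C) = -2 + n² (R(n, C) = -2 + n*n = -2 + n²)
√(R(8, -3) - 172) = √((-2 + 8²) - 172) = √((-2 + 64) - 172) = √(62 - 172) = √(-110) = I*√110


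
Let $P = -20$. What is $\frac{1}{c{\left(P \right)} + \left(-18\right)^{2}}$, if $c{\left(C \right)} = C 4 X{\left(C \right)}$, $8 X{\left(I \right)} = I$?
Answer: $\frac{1}{524} \approx 0.0019084$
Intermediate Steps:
$X{\left(I \right)} = \frac{I}{8}$
$c{\left(C \right)} = \frac{C^{2}}{2}$ ($c{\left(C \right)} = C 4 \frac{C}{8} = 4 C \frac{C}{8} = \frac{C^{2}}{2}$)
$\frac{1}{c{\left(P \right)} + \left(-18\right)^{2}} = \frac{1}{\frac{\left(-20\right)^{2}}{2} + \left(-18\right)^{2}} = \frac{1}{\frac{1}{2} \cdot 400 + 324} = \frac{1}{200 + 324} = \frac{1}{524}$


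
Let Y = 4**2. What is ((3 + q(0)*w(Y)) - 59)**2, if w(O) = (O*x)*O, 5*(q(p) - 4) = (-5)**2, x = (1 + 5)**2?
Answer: 6870420544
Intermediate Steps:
Y = 16
x = 36 (x = 6**2 = 36)
q(p) = 9 (q(p) = 4 + (1/5)*(-5)**2 = 4 + (1/5)*25 = 4 + 5 = 9)
w(O) = 36*O**2 (w(O) = (O*36)*O = (36*O)*O = 36*O**2)
((3 + q(0)*w(Y)) - 59)**2 = ((3 + 9*(36*16**2)) - 59)**2 = ((3 + 9*(36*256)) - 59)**2 = ((3 + 9*9216) - 59)**2 = ((3 + 82944) - 59)**2 = (82947 - 59)**2 = 82888**2 = 6870420544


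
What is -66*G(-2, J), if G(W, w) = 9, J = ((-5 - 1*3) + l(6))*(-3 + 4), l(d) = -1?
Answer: -594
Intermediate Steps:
J = -9 (J = ((-5 - 1*3) - 1)*(-3 + 4) = ((-5 - 3) - 1)*1 = (-8 - 1)*1 = -9*1 = -9)
-66*G(-2, J) = -66*9 = -594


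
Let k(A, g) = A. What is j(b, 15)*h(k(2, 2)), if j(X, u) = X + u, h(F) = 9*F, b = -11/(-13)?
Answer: 3708/13 ≈ 285.23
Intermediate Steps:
b = 11/13 (b = -11*(-1/13) = 11/13 ≈ 0.84615)
j(b, 15)*h(k(2, 2)) = (11/13 + 15)*(9*2) = (206/13)*18 = 3708/13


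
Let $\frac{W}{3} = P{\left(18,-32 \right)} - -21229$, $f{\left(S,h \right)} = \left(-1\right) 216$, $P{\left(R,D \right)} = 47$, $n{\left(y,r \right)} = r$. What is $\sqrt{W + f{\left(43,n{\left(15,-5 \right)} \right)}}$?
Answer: $6 \sqrt{1767} \approx 252.21$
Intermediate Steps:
$f{\left(S,h \right)} = -216$
$W = 63828$ ($W = 3 \left(47 - -21229\right) = 3 \left(47 + 21229\right) = 3 \cdot 21276 = 63828$)
$\sqrt{W + f{\left(43,n{\left(15,-5 \right)} \right)}} = \sqrt{63828 - 216} = \sqrt{63612} = 6 \sqrt{1767}$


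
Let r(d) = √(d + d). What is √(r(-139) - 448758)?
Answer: √(-448758 + I*√278) ≈ 0.01 + 669.89*I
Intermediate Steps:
r(d) = √2*√d (r(d) = √(2*d) = √2*√d)
√(r(-139) - 448758) = √(√2*√(-139) - 448758) = √(√2*(I*√139) - 448758) = √(I*√278 - 448758) = √(-448758 + I*√278)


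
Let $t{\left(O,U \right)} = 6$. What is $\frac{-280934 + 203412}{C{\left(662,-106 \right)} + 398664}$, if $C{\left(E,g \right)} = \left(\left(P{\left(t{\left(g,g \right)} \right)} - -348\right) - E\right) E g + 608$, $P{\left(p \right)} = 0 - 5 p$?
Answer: $- \frac{38761}{12269220} \approx -0.0031592$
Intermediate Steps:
$P{\left(p \right)} = - 5 p$
$C{\left(E,g \right)} = 608 + E g \left(318 - E\right)$ ($C{\left(E,g \right)} = \left(\left(\left(-5\right) 6 - -348\right) - E\right) E g + 608 = \left(\left(-30 + 348\right) - E\right) E g + 608 = \left(318 - E\right) E g + 608 = E \left(318 - E\right) g + 608 = E g \left(318 - E\right) + 608 = 608 + E g \left(318 - E\right)$)
$\frac{-280934 + 203412}{C{\left(662,-106 \right)} + 398664} = \frac{-280934 + 203412}{\left(608 - - 106 \cdot 662^{2} + 318 \cdot 662 \left(-106\right)\right) + 398664} = - \frac{77522}{\left(608 - \left(-106\right) 438244 - 22314696\right) + 398664} = - \frac{77522}{\left(608 + 46453864 - 22314696\right) + 398664} = - \frac{77522}{24139776 + 398664} = - \frac{77522}{24538440} = \left(-77522\right) \frac{1}{24538440} = - \frac{38761}{12269220}$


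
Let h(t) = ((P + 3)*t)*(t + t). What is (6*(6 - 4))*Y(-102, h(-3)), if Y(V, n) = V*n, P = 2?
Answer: -110160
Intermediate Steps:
h(t) = 10*t² (h(t) = ((2 + 3)*t)*(t + t) = (5*t)*(2*t) = 10*t²)
(6*(6 - 4))*Y(-102, h(-3)) = (6*(6 - 4))*(-1020*(-3)²) = (6*2)*(-1020*9) = 12*(-102*90) = 12*(-9180) = -110160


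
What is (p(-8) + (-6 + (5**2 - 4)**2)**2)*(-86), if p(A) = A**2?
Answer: -16278854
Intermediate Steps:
(p(-8) + (-6 + (5**2 - 4)**2)**2)*(-86) = ((-8)**2 + (-6 + (5**2 - 4)**2)**2)*(-86) = (64 + (-6 + (25 - 4)**2)**2)*(-86) = (64 + (-6 + 21**2)**2)*(-86) = (64 + (-6 + 441)**2)*(-86) = (64 + 435**2)*(-86) = (64 + 189225)*(-86) = 189289*(-86) = -16278854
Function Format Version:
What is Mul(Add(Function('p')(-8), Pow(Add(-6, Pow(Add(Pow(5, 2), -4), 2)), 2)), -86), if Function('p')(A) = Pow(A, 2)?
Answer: -16278854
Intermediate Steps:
Mul(Add(Function('p')(-8), Pow(Add(-6, Pow(Add(Pow(5, 2), -4), 2)), 2)), -86) = Mul(Add(Pow(-8, 2), Pow(Add(-6, Pow(Add(Pow(5, 2), -4), 2)), 2)), -86) = Mul(Add(64, Pow(Add(-6, Pow(Add(25, -4), 2)), 2)), -86) = Mul(Add(64, Pow(Add(-6, Pow(21, 2)), 2)), -86) = Mul(Add(64, Pow(Add(-6, 441), 2)), -86) = Mul(Add(64, Pow(435, 2)), -86) = Mul(Add(64, 189225), -86) = Mul(189289, -86) = -16278854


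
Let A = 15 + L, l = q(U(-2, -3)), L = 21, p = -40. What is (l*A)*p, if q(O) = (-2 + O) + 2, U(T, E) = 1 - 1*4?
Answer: 4320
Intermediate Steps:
U(T, E) = -3 (U(T, E) = 1 - 4 = -3)
q(O) = O
l = -3
A = 36 (A = 15 + 21 = 36)
(l*A)*p = -3*36*(-40) = -108*(-40) = 4320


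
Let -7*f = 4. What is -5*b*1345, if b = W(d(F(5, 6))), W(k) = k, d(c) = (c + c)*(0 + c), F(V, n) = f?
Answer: -215200/49 ≈ -4391.8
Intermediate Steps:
f = -4/7 (f = -⅐*4 = -4/7 ≈ -0.57143)
F(V, n) = -4/7
d(c) = 2*c² (d(c) = (2*c)*c = 2*c²)
b = 32/49 (b = 2*(-4/7)² = 2*(16/49) = 32/49 ≈ 0.65306)
-5*b*1345 = -5*32/49*1345 = -160/49*1345 = -215200/49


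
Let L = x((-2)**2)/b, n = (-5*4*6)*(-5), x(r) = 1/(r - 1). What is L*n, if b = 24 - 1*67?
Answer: -200/43 ≈ -4.6512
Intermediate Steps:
b = -43 (b = 24 - 67 = -43)
x(r) = 1/(-1 + r)
n = 600 (n = -20*6*(-5) = -120*(-5) = 600)
L = -1/129 (L = 1/(-1 + (-2)**2*(-43)) = -1/43/(-1 + 4) = -1/43/3 = (1/3)*(-1/43) = -1/129 ≈ -0.0077519)
L*n = -1/129*600 = -200/43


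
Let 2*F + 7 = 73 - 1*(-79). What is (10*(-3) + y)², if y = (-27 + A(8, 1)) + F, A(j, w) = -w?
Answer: 841/4 ≈ 210.25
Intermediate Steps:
F = 145/2 (F = -7/2 + (73 - 1*(-79))/2 = -7/2 + (73 + 79)/2 = -7/2 + (½)*152 = -7/2 + 76 = 145/2 ≈ 72.500)
y = 89/2 (y = (-27 - 1*1) + 145/2 = (-27 - 1) + 145/2 = -28 + 145/2 = 89/2 ≈ 44.500)
(10*(-3) + y)² = (10*(-3) + 89/2)² = (-30 + 89/2)² = (29/2)² = 841/4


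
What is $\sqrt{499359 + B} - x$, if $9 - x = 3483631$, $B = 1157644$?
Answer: $3483622 + \sqrt{1657003} \approx 3.4849 \cdot 10^{6}$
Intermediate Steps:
$x = -3483622$ ($x = 9 - 3483631 = -3483622$)
$\sqrt{499359 + B} - x = \sqrt{499359 + 1157644} - -3483622 = \sqrt{1657003} + 3483622 = 3483622 + \sqrt{1657003}$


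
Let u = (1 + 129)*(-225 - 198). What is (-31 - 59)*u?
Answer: 4949100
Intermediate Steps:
u = -54990 (u = 130*(-423) = -54990)
(-31 - 59)*u = (-31 - 59)*(-54990) = -90*(-54990) = 4949100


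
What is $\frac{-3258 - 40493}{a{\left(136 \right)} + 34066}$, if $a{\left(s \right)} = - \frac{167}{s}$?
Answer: $- \frac{5950136}{4632809} \approx -1.2843$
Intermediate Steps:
$\frac{-3258 - 40493}{a{\left(136 \right)} + 34066} = \frac{-3258 - 40493}{- \frac{167}{136} + 34066} = - \frac{43751}{\left(-167\right) \frac{1}{136} + 34066} = - \frac{43751}{- \frac{167}{136} + 34066} = - \frac{43751}{\frac{4632809}{136}} = \left(-43751\right) \frac{136}{4632809} = - \frac{5950136}{4632809}$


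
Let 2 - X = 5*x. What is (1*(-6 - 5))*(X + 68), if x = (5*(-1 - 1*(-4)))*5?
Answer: 3355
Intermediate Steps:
x = 75 (x = (5*(-1 + 4))*5 = (5*3)*5 = 15*5 = 75)
X = -373 (X = 2 - 5*75 = 2 - 1*375 = 2 - 375 = -373)
(1*(-6 - 5))*(X + 68) = (1*(-6 - 5))*(-373 + 68) = (1*(-11))*(-305) = -11*(-305) = 3355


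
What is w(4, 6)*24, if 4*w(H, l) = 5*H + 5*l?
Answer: 300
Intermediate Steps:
w(H, l) = 5*H/4 + 5*l/4 (w(H, l) = (5*H + 5*l)/4 = 5*H/4 + 5*l/4)
w(4, 6)*24 = ((5/4)*4 + (5/4)*6)*24 = (5 + 15/2)*24 = (25/2)*24 = 300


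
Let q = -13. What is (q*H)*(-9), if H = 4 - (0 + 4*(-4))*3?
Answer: 6084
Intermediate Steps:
H = 52 (H = 4 - (0 - 16)*3 = 4 - (-16)*3 = 4 - 1*(-48) = 4 + 48 = 52)
(q*H)*(-9) = -13*52*(-9) = -676*(-9) = 6084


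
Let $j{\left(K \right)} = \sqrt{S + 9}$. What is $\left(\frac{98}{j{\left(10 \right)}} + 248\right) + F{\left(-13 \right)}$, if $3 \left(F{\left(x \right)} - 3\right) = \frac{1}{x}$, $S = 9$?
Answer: $\frac{9788}{39} + \frac{49 \sqrt{2}}{3} \approx 274.07$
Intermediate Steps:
$j{\left(K \right)} = 3 \sqrt{2}$ ($j{\left(K \right)} = \sqrt{9 + 9} = \sqrt{18} = 3 \sqrt{2}$)
$F{\left(x \right)} = 3 + \frac{1}{3 x}$
$\left(\frac{98}{j{\left(10 \right)}} + 248\right) + F{\left(-13 \right)} = \left(\frac{98}{3 \sqrt{2}} + 248\right) + \left(3 + \frac{1}{3 \left(-13\right)}\right) = \left(98 \frac{\sqrt{2}}{6} + 248\right) + \left(3 + \frac{1}{3} \left(- \frac{1}{13}\right)\right) = \left(\frac{49 \sqrt{2}}{3} + 248\right) + \left(3 - \frac{1}{39}\right) = \left(248 + \frac{49 \sqrt{2}}{3}\right) + \frac{116}{39} = \frac{9788}{39} + \frac{49 \sqrt{2}}{3}$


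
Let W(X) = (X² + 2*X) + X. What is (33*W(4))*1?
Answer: 924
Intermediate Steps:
W(X) = X² + 3*X
(33*W(4))*1 = (33*(4*(3 + 4)))*1 = (33*(4*7))*1 = (33*28)*1 = 924*1 = 924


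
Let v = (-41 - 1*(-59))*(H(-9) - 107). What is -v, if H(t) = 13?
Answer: 1692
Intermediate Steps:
v = -1692 (v = (-41 - 1*(-59))*(13 - 107) = (-41 + 59)*(-94) = 18*(-94) = -1692)
-v = -1*(-1692) = 1692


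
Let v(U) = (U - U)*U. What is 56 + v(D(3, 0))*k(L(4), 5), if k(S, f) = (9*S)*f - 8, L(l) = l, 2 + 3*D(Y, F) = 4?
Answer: 56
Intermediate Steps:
D(Y, F) = ⅔ (D(Y, F) = -⅔ + (⅓)*4 = -⅔ + 4/3 = ⅔)
v(U) = 0 (v(U) = 0*U = 0)
k(S, f) = -8 + 9*S*f (k(S, f) = 9*S*f - 8 = -8 + 9*S*f)
56 + v(D(3, 0))*k(L(4), 5) = 56 + 0*(-8 + 9*4*5) = 56 + 0*(-8 + 180) = 56 + 0*172 = 56 + 0 = 56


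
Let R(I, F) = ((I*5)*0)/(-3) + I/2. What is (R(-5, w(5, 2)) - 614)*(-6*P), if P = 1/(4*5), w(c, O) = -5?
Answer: 3699/20 ≈ 184.95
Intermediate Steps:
R(I, F) = I/2 (R(I, F) = ((5*I)*0)*(-1/3) + I*(1/2) = 0*(-1/3) + I/2 = 0 + I/2 = I/2)
P = 1/20 ≈ 0.050000
(R(-5, w(5, 2)) - 614)*(-6*P) = ((1/2)*(-5) - 614)*(-6*1/20) = (-5/2 - 614)*(-3/10) = -1233/2*(-3/10) = 3699/20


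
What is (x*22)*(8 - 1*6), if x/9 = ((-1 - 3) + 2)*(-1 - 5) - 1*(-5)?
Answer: 6732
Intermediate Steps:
x = 153 (x = 9*(((-1 - 3) + 2)*(-1 - 5) - 1*(-5)) = 9*((-4 + 2)*(-6) + 5) = 9*(-2*(-6) + 5) = 9*(12 + 5) = 9*17 = 153)
(x*22)*(8 - 1*6) = (153*22)*(8 - 1*6) = 3366*(8 - 6) = 3366*2 = 6732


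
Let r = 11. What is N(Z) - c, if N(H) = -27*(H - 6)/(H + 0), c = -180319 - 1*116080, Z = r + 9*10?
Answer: 29933734/101 ≈ 2.9637e+5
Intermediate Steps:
Z = 101 (Z = 11 + 9*10 = 11 + 90 = 101)
c = -296399 (c = -180319 - 116080 = -296399)
N(H) = -27*(-6 + H)/H
N(Z) - c = (-27 + 162/101) - 1*(-296399) = (-27 + 162*(1/101)) + 296399 = (-27 + 162/101) + 296399 = -2565/101 + 296399 = 29933734/101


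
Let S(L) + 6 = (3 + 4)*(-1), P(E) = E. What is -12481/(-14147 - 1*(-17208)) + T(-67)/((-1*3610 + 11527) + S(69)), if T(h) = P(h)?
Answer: -98854911/24194144 ≈ -4.0859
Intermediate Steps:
S(L) = -13 (S(L) = -6 + (3 + 4)*(-1) = -6 + 7*(-1) = -6 - 7 = -13)
T(h) = h
-12481/(-14147 - 1*(-17208)) + T(-67)/((-1*3610 + 11527) + S(69)) = -12481/(-14147 - 1*(-17208)) - 67/((-1*3610 + 11527) - 13) = -12481/(-14147 + 17208) - 67/((-3610 + 11527) - 13) = -12481/3061 - 67/(7917 - 13) = -12481*1/3061 - 67/7904 = -12481/3061 - 67*1/7904 = -12481/3061 - 67/7904 = -98854911/24194144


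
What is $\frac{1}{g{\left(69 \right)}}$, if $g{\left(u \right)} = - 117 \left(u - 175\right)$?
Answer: $\frac{1}{12402} \approx 8.0632 \cdot 10^{-5}$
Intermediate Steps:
$g{\left(u \right)} = 20475 - 117 u$ ($g{\left(u \right)} = - 117 \left(-175 + u\right) = 20475 - 117 u$)
$\frac{1}{g{\left(69 \right)}} = \frac{1}{20475 - 8073} = \frac{1}{12402}$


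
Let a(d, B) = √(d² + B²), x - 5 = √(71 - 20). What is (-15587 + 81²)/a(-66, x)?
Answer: -4513*√2/√(2216 + 5*√51) ≈ -134.50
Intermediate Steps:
x = 5 + √51 (x = 5 + √(71 - 20) = 5 + √51 ≈ 12.141)
a(d, B) = √(B² + d²)
(-15587 + 81²)/a(-66, x) = (-15587 + 81²)/(√((5 + √51)² + (-66)²)) = (-15587 + 6561)/(√((5 + √51)² + 4356)) = -9026/√(4356 + (5 + √51)²)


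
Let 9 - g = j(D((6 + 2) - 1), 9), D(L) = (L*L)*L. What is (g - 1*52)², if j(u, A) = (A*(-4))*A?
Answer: 78961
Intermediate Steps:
D(L) = L³ (D(L) = L²*L = L³)
j(u, A) = -4*A² (j(u, A) = (-4*A)*A = -4*A²)
g = 333 (g = 9 - (-4)*9² = 9 - (-4)*81 = 9 - 1*(-324) = 9 + 324 = 333)
(g - 1*52)² = (333 - 1*52)² = (333 - 52)² = 281² = 78961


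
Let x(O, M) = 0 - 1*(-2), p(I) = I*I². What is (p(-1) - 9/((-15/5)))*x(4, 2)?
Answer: 4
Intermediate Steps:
p(I) = I³
x(O, M) = 2 (x(O, M) = 0 + 2 = 2)
(p(-1) - 9/((-15/5)))*x(4, 2) = ((-1)³ - 9/((-15/5)))*2 = (-1 - 9/((-15*⅕)))*2 = (-1 - 9/(-3))*2 = (-1 - 9*(-⅓))*2 = (-1 + 3)*2 = 2*2 = 4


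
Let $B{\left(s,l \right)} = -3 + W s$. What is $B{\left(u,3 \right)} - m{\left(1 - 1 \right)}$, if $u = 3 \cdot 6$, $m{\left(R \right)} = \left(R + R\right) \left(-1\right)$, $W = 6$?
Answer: $105$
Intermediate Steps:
$m{\left(R \right)} = - 2 R$ ($m{\left(R \right)} = 2 R \left(-1\right) = - 2 R$)
$u = 18$
$B{\left(s,l \right)} = -3 + 6 s$
$B{\left(u,3 \right)} - m{\left(1 - 1 \right)} = \left(-3 + 6 \cdot 18\right) - - 2 \left(1 - 1\right) = \left(-3 + 108\right) - - 2 \left(1 + \left(-4 + 3\right)\right) = 105 - - 2 \left(1 - 1\right) = 105 - \left(-2\right) 0 = 105 - 0 = 105 + 0 = 105$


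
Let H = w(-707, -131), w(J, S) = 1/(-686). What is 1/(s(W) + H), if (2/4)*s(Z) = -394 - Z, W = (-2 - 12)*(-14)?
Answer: -686/809481 ≈ -0.00084746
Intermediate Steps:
W = 196 (W = -14*(-14) = 196)
w(J, S) = -1/686
s(Z) = -788 - 2*Z (s(Z) = 2*(-394 - Z) = -788 - 2*Z)
H = -1/686 ≈ -0.0014577
1/(s(W) + H) = 1/((-788 - 2*196) - 1/686) = 1/((-788 - 392) - 1/686) = 1/(-1180 - 1/686) = 1/(-809481/686) = -686/809481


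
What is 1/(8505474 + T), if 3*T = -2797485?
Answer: 1/7572979 ≈ 1.3205e-7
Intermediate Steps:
T = -932495 (T = (⅓)*(-2797485) = -932495)
1/(8505474 + T) = 1/(8505474 - 932495) = 1/7572979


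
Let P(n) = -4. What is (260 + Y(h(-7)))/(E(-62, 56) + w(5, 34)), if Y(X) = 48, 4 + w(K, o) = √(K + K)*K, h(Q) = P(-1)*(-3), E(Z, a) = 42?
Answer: 5852/597 - 770*√10/597 ≈ 5.7237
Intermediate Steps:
h(Q) = 12 (h(Q) = -4*(-3) = 12)
w(K, o) = -4 + √2*K^(3/2) (w(K, o) = -4 + √(K + K)*K = -4 + √(2*K)*K = -4 + (√2*√K)*K = -4 + √2*K^(3/2))
(260 + Y(h(-7)))/(E(-62, 56) + w(5, 34)) = (260 + 48)/(42 + (-4 + √2*5^(3/2))) = 308/(42 + (-4 + √2*(5*√5))) = 308/(42 + (-4 + 5*√10)) = 308/(38 + 5*√10)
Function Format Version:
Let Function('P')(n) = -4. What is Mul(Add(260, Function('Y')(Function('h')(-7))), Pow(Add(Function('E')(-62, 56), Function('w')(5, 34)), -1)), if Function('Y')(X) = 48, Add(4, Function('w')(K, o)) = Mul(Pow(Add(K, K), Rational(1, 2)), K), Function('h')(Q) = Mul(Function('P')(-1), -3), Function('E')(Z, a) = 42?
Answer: Add(Rational(5852, 597), Mul(Rational(-770, 597), Pow(10, Rational(1, 2)))) ≈ 5.7237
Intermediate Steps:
Function('h')(Q) = 12 (Function('h')(Q) = Mul(-4, -3) = 12)
Function('w')(K, o) = Add(-4, Mul(Pow(2, Rational(1, 2)), Pow(K, Rational(3, 2)))) (Function('w')(K, o) = Add(-4, Mul(Pow(Add(K, K), Rational(1, 2)), K)) = Add(-4, Mul(Pow(Mul(2, K), Rational(1, 2)), K)) = Add(-4, Mul(Mul(Pow(2, Rational(1, 2)), Pow(K, Rational(1, 2))), K)) = Add(-4, Mul(Pow(2, Rational(1, 2)), Pow(K, Rational(3, 2)))))
Mul(Add(260, Function('Y')(Function('h')(-7))), Pow(Add(Function('E')(-62, 56), Function('w')(5, 34)), -1)) = Mul(Add(260, 48), Pow(Add(42, Add(-4, Mul(Pow(2, Rational(1, 2)), Pow(5, Rational(3, 2))))), -1)) = Mul(308, Pow(Add(42, Add(-4, Mul(Pow(2, Rational(1, 2)), Mul(5, Pow(5, Rational(1, 2)))))), -1)) = Mul(308, Pow(Add(42, Add(-4, Mul(5, Pow(10, Rational(1, 2))))), -1)) = Mul(308, Pow(Add(38, Mul(5, Pow(10, Rational(1, 2)))), -1))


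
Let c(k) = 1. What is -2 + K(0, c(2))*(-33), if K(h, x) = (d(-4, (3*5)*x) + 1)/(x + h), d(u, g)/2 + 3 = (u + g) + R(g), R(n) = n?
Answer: -1553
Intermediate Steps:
d(u, g) = -6 + 2*u + 4*g (d(u, g) = -6 + 2*((u + g) + g) = -6 + 2*((g + u) + g) = -6 + 2*(u + 2*g) = -6 + (2*u + 4*g) = -6 + 2*u + 4*g)
K(h, x) = (-13 + 60*x)/(h + x) (K(h, x) = ((-6 + 2*(-4) + 4*((3*5)*x)) + 1)/(x + h) = ((-6 - 8 + 4*(15*x)) + 1)/(h + x) = ((-6 - 8 + 60*x) + 1)/(h + x) = ((-14 + 60*x) + 1)/(h + x) = (-13 + 60*x)/(h + x))
-2 + K(0, c(2))*(-33) = -2 + ((-13 + 60*1)/(0 + 1))*(-33) = -2 + ((-13 + 60)/1)*(-33) = -2 + (1*47)*(-33) = -2 + 47*(-33) = -2 - 1551 = -1553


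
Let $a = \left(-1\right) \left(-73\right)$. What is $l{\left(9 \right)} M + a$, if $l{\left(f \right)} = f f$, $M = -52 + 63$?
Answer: $964$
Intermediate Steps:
$M = 11$
$a = 73$
$l{\left(f \right)} = f^{2}$
$l{\left(9 \right)} M + a = 9^{2} \cdot 11 + 73 = 81 \cdot 11 + 73 = 891 + 73 = 964$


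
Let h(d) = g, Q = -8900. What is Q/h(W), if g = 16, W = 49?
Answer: -2225/4 ≈ -556.25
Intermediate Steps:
h(d) = 16
Q/h(W) = -8900/16 = -8900*1/16 = -2225/4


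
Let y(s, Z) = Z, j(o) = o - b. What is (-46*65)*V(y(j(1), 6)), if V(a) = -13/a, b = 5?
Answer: 19435/3 ≈ 6478.3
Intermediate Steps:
j(o) = -5 + o (j(o) = o - 1*5 = o - 5 = -5 + o)
(-46*65)*V(y(j(1), 6)) = (-46*65)*(-13/6) = -(-38870)/6 = -2990*(-13/6) = 19435/3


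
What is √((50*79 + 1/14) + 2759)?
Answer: √1314978/14 ≈ 81.909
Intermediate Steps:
√((50*79 + 1/14) + 2759) = √((3950 + 1/14) + 2759) = √(55301/14 + 2759) = √(93927/14) = √1314978/14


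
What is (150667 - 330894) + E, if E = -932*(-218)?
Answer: 22949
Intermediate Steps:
E = 203176
(150667 - 330894) + E = (150667 - 330894) + 203176 = -180227 + 203176 = 22949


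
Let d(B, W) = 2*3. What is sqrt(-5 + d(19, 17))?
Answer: 1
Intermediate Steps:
d(B, W) = 6
sqrt(-5 + d(19, 17)) = sqrt(-5 + 6) = sqrt(1) = 1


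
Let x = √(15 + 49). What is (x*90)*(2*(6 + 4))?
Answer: 14400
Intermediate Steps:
x = 8 (x = √64 = 8)
(x*90)*(2*(6 + 4)) = (8*90)*(2*(6 + 4)) = 720*(2*10) = 720*20 = 14400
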